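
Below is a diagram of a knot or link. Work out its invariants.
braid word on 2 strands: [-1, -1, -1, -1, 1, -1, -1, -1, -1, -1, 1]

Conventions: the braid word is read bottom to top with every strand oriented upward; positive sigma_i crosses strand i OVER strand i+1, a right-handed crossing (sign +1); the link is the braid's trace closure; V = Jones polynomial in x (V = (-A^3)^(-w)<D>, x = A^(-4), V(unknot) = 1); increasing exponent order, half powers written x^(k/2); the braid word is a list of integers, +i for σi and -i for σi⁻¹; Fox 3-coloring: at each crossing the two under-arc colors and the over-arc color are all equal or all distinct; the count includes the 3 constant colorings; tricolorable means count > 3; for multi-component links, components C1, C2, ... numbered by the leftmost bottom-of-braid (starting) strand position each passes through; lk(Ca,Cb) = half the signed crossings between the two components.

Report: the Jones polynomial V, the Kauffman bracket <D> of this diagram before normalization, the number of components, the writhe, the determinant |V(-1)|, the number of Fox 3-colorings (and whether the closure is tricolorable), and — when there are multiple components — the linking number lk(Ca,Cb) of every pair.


V(x) = -x^-10 + x^-9 - x^-8 + x^-7 - x^-6 + x^-5 + x^-3
bracket: -A^-9 - A^-1 + A^3 - A^7 + A^11 - A^15 + A^19, w = -7
1 component, writhe -7, over 11 crossings
det 7, colorings 3 of 3^11 — not tricolorable
observation: V spans 7 powers of x: at least 7 crossings in any diagram


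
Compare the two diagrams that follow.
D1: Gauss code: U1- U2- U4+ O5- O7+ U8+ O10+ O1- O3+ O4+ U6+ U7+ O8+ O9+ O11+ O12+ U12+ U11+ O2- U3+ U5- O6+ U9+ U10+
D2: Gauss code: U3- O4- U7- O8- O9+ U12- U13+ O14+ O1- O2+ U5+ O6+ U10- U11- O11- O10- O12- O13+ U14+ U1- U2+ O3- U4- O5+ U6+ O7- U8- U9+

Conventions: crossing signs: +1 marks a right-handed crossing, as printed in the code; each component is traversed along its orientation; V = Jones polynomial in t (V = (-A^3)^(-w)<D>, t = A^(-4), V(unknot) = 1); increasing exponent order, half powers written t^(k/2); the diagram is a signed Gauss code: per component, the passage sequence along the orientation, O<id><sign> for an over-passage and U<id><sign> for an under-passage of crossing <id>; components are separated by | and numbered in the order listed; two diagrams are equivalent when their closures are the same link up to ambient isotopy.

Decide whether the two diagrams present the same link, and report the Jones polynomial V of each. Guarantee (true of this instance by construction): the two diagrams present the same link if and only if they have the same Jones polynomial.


same link: no
V(D1) = t - t^2 + 2t^3 - t^4 + t^5 - t^6  [12 crossings, <D> = -A^-6 + A^-2 - A^2 + 2A^6 - A^10 + A^14, w = +6]
V(D2) = -t^-3 + 2t^-2 - 2t^-1 + 3 - 2t + 2t^2 - t^3  [14 crossings, <D> = -A^-18 + 2A^-14 - 2A^-10 + 3A^-6 - 2A^-2 + 2A^2 - A^6, w = -2]
insight: 2 classes among 2 diagrams; unequal V(t) rules out equality


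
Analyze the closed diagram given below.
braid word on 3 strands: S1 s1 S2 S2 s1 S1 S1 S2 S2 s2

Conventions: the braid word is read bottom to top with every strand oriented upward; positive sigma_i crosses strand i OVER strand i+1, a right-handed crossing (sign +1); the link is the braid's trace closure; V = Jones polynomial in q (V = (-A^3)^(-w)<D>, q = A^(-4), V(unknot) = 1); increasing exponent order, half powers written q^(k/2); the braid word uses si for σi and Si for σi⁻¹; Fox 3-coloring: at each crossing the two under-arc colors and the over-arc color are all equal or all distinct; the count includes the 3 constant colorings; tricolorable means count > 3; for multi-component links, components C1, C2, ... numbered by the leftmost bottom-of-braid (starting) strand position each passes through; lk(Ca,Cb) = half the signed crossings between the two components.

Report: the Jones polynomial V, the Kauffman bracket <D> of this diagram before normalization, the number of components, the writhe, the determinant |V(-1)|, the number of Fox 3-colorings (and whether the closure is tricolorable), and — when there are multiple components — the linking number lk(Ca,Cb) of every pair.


V(q) = -q^-4 + q^-3 + q^-1
bracket: A^-8 + 1 - A^4, w = -4
1 component, writhe -4, over 10 crossings
det 3, colorings 9 of 3^10 — tricolorable
observation: V spans 3 powers of q: at least 3 crossings in any diagram


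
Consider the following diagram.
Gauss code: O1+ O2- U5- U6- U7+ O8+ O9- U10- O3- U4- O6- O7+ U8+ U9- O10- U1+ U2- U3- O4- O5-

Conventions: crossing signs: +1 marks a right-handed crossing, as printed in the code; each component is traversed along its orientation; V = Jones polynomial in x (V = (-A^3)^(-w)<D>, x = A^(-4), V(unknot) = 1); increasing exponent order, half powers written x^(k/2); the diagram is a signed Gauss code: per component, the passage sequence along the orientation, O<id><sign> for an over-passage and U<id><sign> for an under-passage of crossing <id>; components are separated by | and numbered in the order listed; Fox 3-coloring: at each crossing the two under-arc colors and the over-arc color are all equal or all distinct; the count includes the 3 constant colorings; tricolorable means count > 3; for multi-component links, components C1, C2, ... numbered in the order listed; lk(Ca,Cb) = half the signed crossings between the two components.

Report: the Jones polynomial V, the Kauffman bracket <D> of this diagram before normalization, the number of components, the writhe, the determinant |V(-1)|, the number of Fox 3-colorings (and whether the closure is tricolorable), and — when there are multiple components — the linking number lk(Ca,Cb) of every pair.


V = -x^-4 + x^-3 + x^-1
<D> = A^-8 + 1 - A^4 (w = -4)
1 component over 10 crossings, w = -4
9 Fox colorings among 3^10, |V(-1)| = 3: tricolorable
why: |V(-1)| = 3: so tricolorable, since 3 divides 3


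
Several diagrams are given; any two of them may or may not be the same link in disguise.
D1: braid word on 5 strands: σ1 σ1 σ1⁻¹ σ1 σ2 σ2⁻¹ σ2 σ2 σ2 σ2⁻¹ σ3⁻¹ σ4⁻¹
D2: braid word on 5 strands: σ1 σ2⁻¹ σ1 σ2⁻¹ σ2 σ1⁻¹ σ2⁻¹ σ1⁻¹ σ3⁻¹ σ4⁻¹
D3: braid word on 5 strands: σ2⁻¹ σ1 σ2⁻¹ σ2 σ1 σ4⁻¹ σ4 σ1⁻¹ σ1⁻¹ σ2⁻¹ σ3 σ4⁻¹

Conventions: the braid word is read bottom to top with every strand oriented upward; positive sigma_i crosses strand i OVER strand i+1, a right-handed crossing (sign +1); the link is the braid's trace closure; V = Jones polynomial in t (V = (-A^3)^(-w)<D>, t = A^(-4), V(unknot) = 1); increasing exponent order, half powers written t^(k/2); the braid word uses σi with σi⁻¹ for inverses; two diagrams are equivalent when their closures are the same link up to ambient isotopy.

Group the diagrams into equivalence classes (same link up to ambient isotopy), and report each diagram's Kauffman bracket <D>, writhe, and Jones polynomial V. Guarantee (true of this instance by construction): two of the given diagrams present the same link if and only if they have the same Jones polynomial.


equivalence classes: {D1} | {D2, D3}
D1 (bracket A^-14 + 2A^-6 + A^2; 12 crossings at w = +2): V = t + 2t^3 + t^5
V(D2) = t^-3 + t^-2 + t^-1 + 1  [10 crossings, <D> = A^-12 + A^-8 + A^-4 + 1, w = -4]
D3 (bracket A^-6 + A^-2 + A^2 + A^6; 12 crossings at w = -2): V = t^-3 + t^-2 + t^-1 + 1
key observation: V(t) takes 2 values over 3 diagrams, fixing the grouping


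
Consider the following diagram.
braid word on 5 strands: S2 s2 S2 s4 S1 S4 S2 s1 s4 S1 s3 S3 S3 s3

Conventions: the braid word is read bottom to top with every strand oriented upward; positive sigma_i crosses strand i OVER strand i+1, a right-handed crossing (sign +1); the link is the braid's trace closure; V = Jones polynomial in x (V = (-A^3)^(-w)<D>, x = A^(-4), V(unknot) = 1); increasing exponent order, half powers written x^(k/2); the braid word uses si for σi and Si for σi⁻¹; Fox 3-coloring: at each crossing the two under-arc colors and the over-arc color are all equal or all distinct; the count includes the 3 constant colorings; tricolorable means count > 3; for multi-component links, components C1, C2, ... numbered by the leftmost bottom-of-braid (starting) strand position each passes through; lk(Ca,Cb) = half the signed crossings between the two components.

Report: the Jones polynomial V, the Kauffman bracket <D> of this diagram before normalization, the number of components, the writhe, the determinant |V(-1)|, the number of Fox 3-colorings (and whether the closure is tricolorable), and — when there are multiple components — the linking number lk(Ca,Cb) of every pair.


V(x) = x^-3 + x^-2 + x^-1 + 1
bracket: A^-6 + A^-2 + A^2 + A^6, w = -2
3 components, writhe -2, over 14 crossings
lk(C1,C2) = -1
linking number lk(C1,C3) = 0
lk(C2,C3): 0
det 0, colorings 9 of 3^14 — tricolorable
observation: the 3 component pairs carry total linking -1


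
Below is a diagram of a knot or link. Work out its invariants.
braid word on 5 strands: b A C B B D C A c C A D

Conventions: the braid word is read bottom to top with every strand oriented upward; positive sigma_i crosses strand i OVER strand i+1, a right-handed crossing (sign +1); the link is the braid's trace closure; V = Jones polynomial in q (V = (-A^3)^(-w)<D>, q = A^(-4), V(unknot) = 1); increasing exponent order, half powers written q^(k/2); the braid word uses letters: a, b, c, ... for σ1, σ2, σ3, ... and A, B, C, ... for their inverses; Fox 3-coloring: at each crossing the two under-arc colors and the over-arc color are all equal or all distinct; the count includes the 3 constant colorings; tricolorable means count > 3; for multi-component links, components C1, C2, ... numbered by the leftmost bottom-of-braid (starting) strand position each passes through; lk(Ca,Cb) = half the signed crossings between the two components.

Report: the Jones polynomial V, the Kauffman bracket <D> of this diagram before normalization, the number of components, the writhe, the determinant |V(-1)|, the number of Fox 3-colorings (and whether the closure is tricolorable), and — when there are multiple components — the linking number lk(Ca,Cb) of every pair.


V(q) = q^-10 - 3q^-9 + 4q^-8 - 6q^-7 + 6q^-6 - 5q^-5 + 5q^-4 - 2q^-3 + q^-2
bracket: A^-16 - 2A^-12 + 5A^-8 - 5A^-4 + 6 - 6A^4 + 4A^8 - 3A^12 + A^16, w = -8
1 component, writhe -8, over 12 crossings
det 33, colorings 9 of 3^12 — tricolorable
observation: the word shrinks to σ2 σ1⁻¹ σ3⁻¹ σ2⁻¹ σ2⁻¹ σ4⁻¹ σ3⁻¹ σ1⁻¹ σ1⁻¹ σ4⁻¹ after cancelling


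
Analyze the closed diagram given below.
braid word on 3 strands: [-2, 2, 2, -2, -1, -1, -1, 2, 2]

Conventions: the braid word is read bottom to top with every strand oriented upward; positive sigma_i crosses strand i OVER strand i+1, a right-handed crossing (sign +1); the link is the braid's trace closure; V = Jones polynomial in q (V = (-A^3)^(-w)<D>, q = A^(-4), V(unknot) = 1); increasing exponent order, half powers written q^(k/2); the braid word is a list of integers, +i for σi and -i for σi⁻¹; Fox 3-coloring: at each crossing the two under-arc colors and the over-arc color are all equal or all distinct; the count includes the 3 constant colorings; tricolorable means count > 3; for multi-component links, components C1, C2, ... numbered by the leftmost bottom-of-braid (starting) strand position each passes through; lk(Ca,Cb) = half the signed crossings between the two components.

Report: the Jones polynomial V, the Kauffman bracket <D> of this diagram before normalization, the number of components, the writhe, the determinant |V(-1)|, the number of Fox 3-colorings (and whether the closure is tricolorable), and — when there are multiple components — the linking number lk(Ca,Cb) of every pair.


V = q^(-7/2) - q^(-5/2) + q^(-3/2) - 2q^(-1/2) - q^(3/2)
<D> = A^-9 + 2A^-1 - A^3 + A^7 - A^11 (w = -1)
2 components over 9 crossings, w = -1
lk(C1,C2): +1
9 Fox colorings among 3^9, |V(-1)| = 6: tricolorable
why: w = -1 (over 9 crossings) is diagram-only; (-A^3)^(1) removes it from V


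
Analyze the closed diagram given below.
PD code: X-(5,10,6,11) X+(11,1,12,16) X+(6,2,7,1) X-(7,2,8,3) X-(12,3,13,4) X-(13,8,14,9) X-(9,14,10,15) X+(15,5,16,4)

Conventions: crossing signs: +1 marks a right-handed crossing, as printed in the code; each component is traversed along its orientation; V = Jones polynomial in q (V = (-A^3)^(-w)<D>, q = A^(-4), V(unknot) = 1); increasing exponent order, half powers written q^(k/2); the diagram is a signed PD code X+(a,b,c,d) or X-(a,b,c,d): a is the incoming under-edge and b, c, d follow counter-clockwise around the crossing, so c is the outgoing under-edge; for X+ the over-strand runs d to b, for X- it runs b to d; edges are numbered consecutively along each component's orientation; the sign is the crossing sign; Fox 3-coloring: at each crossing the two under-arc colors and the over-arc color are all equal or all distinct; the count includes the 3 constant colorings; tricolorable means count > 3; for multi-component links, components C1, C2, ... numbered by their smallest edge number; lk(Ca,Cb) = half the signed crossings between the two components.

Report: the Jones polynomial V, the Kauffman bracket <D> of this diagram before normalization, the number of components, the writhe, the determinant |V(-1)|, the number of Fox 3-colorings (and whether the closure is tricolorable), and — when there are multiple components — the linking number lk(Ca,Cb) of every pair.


Jones polynomial: V(q) = -q^-4 + q^-3 + q^-1
<D> = A^-2 + A^6 - A^10; writhe -2
components 1, writhe -2 (8 crossings)
3-colorings: 9 of 3^8, det 3 — tricolorable
note: the span of V is 3, forcing >= 3 crossings in any diagram


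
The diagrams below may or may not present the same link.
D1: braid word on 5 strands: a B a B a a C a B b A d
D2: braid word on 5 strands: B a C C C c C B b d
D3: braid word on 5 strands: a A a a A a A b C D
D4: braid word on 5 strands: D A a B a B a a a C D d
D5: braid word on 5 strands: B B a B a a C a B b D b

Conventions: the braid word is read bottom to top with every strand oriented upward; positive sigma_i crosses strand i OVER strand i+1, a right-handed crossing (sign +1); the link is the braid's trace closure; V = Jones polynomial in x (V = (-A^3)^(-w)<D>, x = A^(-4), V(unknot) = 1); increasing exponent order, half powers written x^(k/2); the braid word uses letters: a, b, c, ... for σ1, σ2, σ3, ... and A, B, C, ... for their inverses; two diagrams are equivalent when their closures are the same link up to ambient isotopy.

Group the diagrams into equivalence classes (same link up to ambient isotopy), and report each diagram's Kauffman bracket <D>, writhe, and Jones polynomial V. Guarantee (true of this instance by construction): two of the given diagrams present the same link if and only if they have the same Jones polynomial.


classes: {D1, D4, D5} | {D2} | {D3}
V(D1) = x^-1 - 1 + 2x - 2x^2 + 2x^3 - 2x^4 + x^5  [12 crossings, <D> = A^-14 - 2A^-10 + 2A^-6 - 2A^-2 + 2A^2 - A^6 + A^10, w = +2]
V(D2) = -x^-4 + x^-3 + x^-1  [10 crossings, <D> = A^-2 + A^6 - A^10, w = -2]
V(D3) = 1  [10 crossings, <D> = 1, w = 0]
V(D4) = x^-1 - 1 + 2x - 2x^2 + 2x^3 - 2x^4 + x^5  [12 crossings, <D> = A^-20 - 2A^-16 + 2A^-12 - 2A^-8 + 2A^-4 - 1 + A^4, w = 0]
V(D5) = x^-1 - 1 + 2x - 2x^2 + 2x^3 - 2x^4 + x^5  [12 crossings, <D> = A^-20 - 2A^-16 + 2A^-12 - 2A^-8 + 2A^-4 - 1 + A^4, w = 0]
insight: 3 values of V(x) split the 5 diagrams


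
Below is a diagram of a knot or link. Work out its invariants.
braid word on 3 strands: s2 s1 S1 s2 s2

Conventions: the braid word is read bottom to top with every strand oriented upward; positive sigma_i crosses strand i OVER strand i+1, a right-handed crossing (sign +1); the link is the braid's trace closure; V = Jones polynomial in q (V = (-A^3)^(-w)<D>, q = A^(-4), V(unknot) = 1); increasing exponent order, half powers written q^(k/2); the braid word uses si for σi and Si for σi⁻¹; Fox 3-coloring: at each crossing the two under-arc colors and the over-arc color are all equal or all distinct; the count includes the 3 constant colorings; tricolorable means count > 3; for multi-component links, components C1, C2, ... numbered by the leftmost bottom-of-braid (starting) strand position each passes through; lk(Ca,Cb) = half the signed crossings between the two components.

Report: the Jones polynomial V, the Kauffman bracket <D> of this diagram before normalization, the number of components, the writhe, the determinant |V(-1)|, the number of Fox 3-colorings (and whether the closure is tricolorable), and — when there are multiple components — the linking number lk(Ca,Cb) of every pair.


V = -q^(1/2) - q^(3/2) - q^(5/2) + q^(9/2)
<D> = -A^-9 + A^-1 + A^3 + A^7 (w = +3)
2 components over 5 crossings, w = +3
lk(C1,C2): 0
27 Fox colorings among 3^6, |V(-1)| = 0: tricolorable
why: the closure is a split union: T(2,3) and 1 far-away unknot


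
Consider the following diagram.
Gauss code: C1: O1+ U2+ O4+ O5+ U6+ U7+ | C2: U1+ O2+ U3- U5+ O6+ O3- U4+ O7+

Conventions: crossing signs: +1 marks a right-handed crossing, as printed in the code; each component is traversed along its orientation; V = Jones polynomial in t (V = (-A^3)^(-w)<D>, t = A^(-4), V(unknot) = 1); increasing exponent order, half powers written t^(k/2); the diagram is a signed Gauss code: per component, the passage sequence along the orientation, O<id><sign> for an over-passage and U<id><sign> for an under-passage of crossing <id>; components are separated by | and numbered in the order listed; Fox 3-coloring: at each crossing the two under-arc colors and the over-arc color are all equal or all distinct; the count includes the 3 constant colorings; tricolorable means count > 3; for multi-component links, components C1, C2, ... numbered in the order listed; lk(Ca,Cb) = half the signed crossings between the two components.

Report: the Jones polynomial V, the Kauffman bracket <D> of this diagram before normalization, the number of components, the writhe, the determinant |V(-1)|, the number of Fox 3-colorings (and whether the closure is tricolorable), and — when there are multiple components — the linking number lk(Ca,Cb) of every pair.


V(t) = -t^(3/2) + t^(5/2) - 2t^(7/2) + 2t^(9/2) - 2t^(11/2) + t^(13/2) - t^(15/2)
bracket: A^-15 - A^-11 + 2A^-7 - 2A^-3 + 2A - A^5 + A^9, w = +5
2 components, writhe +5, over 7 crossings
lk(C1,C2) = +3
det 10, colorings 3 of 3^7 — not tricolorable
observation: the span of V is 6, within the link bound 7 + 2 - 1


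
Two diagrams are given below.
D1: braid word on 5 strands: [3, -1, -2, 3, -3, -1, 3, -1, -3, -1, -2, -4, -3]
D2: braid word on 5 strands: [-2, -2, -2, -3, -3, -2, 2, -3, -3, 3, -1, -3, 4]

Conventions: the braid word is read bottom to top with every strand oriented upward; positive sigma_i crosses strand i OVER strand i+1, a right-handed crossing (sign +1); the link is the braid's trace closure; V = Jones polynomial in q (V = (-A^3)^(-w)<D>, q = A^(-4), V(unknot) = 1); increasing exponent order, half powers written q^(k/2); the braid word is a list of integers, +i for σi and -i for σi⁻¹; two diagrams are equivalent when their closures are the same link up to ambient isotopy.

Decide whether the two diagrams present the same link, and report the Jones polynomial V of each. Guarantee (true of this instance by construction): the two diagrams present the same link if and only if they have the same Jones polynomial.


same link: no
V(D1) = q^(-15/2) - q^(-7/2) - q^(-5/2) - q^(-3/2)  [13 crossings, <D> = A^-15 + A^-11 + A^-7 - A^9, w = -7]
V(D2) = q^(-19/2) - 2q^(-17/2) + 2q^(-15/2) - 2q^(-13/2) + 2q^(-11/2) - 2q^(-9/2) - q^(-5/2)  (w -7, c 13, <D> = A^-11 + 2A^-3 - 2A + 2A^5 - 2A^9 + 2A^13 - A^17)
note: comparing 2 Jones polynomials yields 2 groups


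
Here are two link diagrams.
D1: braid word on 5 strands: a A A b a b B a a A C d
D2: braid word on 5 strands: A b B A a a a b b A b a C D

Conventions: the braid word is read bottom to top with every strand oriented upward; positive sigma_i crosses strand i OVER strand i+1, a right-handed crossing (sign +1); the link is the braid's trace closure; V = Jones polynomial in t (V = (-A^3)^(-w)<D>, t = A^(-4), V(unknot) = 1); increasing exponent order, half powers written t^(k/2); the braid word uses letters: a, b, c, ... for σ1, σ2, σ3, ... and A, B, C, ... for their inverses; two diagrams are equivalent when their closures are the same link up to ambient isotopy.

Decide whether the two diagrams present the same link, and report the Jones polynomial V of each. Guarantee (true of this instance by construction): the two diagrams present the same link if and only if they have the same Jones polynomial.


same link: no
V(D1) = 1  [12 crossings, <D> = A^6, w = +2]
V(D2) = t - t^2 + 2t^3 - t^4 + t^5 - t^6  (w +2, c 14, <D> = -A^-18 + A^-14 - A^-10 + 2A^-6 - A^-2 + A^2)
note: comparing 2 Jones polynomials yields 2 groups


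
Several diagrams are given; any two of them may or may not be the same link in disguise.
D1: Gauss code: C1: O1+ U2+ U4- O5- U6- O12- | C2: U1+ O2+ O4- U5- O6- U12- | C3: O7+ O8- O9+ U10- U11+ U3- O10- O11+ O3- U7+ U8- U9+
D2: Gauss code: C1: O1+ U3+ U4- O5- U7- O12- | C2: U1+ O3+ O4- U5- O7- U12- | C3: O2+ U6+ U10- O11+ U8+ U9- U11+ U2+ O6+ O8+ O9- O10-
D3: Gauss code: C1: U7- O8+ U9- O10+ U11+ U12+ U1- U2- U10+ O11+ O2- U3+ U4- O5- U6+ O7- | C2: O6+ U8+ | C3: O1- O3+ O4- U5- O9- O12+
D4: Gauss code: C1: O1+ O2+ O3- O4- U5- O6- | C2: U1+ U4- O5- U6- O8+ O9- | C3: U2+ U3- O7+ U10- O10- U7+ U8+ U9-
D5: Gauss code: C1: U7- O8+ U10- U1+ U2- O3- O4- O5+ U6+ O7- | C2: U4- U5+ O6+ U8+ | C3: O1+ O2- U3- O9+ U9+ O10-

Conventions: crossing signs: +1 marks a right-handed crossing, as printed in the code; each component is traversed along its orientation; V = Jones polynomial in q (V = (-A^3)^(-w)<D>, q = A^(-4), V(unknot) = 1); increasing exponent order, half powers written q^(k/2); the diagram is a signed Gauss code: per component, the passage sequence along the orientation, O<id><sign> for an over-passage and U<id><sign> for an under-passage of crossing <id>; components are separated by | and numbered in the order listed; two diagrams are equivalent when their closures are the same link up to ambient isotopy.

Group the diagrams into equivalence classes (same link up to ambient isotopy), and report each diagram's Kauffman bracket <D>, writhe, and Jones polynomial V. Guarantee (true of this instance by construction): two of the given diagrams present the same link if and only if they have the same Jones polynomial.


equivalence classes: {D1, D2, D4} | {D3, D5}
D1 (bracket A^-6 + A^-2 + A^2 + A^6; 12 crossings at w = -2): V = q^-3 + q^-2 + q^-1 + 1
D2 (bracket 1 + A^4 + A^8 + A^12; 12 crossings at w = 0): V = q^-3 + q^-2 + q^-1 + 1
V(D3) = q^-2 + 2 + q^2  [12 crossings, <D> = A^-8 + 2 + A^8, w = 0]
V(D4) = q^-3 + q^-2 + q^-1 + 1  [10 crossings, <D> = A^-6 + A^-2 + A^2 + A^6, w = -2]
V(D5) = q^-2 + 2 + q^2  [10 crossings, <D> = A^-8 + 2 + A^8, w = 0]
observation: 2 values of V(q) split the 5 diagrams


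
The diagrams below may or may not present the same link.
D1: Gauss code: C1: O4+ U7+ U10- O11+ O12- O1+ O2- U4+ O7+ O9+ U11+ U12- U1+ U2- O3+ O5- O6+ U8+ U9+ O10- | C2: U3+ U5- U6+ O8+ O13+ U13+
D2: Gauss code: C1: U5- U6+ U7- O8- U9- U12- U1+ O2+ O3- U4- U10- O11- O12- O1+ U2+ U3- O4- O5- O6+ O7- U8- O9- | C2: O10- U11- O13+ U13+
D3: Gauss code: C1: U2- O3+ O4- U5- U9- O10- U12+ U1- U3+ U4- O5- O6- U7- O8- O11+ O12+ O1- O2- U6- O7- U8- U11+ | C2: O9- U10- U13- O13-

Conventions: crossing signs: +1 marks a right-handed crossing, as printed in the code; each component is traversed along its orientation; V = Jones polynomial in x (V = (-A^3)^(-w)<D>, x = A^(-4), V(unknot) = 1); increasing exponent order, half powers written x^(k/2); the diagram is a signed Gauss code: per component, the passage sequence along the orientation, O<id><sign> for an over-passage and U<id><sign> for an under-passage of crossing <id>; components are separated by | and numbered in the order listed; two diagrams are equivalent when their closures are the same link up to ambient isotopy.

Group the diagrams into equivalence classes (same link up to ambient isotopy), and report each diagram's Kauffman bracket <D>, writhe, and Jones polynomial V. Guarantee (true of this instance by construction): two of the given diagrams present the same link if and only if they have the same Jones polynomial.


grouping into links: {D1} | {D2, D3}
V(D1) = -x^(1/2) - x^(5/2)  (w +5, c 13, <D> = A^5 + A^13)
V(D2) = x^(-13/2) - x^(-11/2) + x^(-9/2) - 2x^(-7/2) - x^(-3/2)  (w -5, c 13, <D> = A^-9 + 2A^-1 - A^3 + A^7 - A^11)
V(D3) = x^(-13/2) - x^(-11/2) + x^(-9/2) - 2x^(-7/2) - x^(-3/2)  [13 crossings, <D> = A^-15 + 2A^-7 - A^-3 + A - A^5, w = -7]
why: 2 values of V(x) split the 3 diagrams


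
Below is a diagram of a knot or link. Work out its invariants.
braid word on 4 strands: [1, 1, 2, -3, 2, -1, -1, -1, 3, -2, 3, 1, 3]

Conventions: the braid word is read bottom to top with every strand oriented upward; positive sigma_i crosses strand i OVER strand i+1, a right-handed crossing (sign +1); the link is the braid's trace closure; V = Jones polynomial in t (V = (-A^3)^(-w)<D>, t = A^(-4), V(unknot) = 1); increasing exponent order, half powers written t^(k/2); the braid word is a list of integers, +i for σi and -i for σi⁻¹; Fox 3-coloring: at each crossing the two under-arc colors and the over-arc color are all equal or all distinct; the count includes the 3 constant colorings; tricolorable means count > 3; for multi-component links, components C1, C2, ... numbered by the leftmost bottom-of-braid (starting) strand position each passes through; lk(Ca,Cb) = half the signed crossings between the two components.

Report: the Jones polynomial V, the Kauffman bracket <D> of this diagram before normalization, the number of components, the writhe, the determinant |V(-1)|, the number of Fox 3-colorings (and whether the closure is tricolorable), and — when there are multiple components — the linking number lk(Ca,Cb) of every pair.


V(t) = -2t^-2 + 4t^-1 - 6 + 10t - 10t^2 + 11t^3 - 9t^4 + 6t^5 - 4t^6 + t^7
bracket: -A^-19 + 4A^-15 - 6A^-11 + 9A^-7 - 11A^-3 + 10A - 10A^5 + 6A^9 - 4A^13 + 2A^17, w = +3
1 component, writhe +3, over 13 crossings
det 63, colorings 9 of 3^13 — tricolorable
observation: w = +3 (over 13 crossings) is diagram-only; (-A^3)^(-3) removes it from V


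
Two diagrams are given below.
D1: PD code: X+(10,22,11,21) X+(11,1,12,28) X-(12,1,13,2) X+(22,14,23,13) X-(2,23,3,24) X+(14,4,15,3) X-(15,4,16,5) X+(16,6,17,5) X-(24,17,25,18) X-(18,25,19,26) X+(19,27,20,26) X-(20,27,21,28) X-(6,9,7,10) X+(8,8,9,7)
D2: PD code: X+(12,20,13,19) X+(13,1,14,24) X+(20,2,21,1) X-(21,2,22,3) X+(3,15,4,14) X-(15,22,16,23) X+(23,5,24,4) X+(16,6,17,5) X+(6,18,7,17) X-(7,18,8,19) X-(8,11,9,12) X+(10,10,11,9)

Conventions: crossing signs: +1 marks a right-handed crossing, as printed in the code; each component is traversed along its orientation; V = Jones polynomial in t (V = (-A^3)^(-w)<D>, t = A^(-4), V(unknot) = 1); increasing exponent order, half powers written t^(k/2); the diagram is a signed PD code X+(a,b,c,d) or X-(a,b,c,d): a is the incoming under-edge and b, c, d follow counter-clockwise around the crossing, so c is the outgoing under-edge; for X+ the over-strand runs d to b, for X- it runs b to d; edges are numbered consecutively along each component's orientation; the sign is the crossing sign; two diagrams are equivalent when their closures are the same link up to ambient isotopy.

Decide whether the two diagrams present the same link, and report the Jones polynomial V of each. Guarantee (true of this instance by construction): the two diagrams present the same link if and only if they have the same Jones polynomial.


equivalent: no
D1 (bracket -A^-12 + 2A^-8 - 2A^-4 + 3 - 2A^4 + 2A^8 - A^12; 14 crossings at w = 0): V = -t^-3 + 2t^-2 - 2t^-1 + 3 - 2t + 2t^2 - t^3
V(D2) = t - t^2 + 2t^3 - t^4 + t^5 - t^6  (w +4, c 12, <D> = -A^-12 + A^-8 - A^-4 + 2 - A^4 + A^8)
key observation: V(t) takes 2 values over 2 diagrams, fixing the grouping


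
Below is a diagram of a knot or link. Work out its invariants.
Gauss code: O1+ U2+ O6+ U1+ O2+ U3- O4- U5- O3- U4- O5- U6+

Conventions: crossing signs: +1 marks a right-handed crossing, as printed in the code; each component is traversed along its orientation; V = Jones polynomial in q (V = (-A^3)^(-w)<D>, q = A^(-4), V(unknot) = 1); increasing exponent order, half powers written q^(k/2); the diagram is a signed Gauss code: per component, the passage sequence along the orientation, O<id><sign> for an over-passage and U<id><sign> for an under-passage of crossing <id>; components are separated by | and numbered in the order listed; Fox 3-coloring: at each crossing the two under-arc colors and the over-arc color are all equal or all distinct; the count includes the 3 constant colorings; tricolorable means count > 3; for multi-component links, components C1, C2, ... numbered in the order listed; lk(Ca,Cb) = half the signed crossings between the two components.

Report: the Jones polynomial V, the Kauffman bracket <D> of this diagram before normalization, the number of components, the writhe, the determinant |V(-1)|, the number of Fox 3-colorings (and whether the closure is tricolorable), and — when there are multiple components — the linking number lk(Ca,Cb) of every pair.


V(q) = -q^-3 + q^-2 - q^-1 + 3 - q + q^2 - q^3
bracket: -A^-12 + A^-8 - A^-4 + 3 - A^4 + A^8 - A^12, w = 0
1 component, writhe 0, over 6 crossings
det 9, colorings 27 of 3^6 — tricolorable
observation: det 9 = |V(-1)|; divisible by 3, so tricolorable


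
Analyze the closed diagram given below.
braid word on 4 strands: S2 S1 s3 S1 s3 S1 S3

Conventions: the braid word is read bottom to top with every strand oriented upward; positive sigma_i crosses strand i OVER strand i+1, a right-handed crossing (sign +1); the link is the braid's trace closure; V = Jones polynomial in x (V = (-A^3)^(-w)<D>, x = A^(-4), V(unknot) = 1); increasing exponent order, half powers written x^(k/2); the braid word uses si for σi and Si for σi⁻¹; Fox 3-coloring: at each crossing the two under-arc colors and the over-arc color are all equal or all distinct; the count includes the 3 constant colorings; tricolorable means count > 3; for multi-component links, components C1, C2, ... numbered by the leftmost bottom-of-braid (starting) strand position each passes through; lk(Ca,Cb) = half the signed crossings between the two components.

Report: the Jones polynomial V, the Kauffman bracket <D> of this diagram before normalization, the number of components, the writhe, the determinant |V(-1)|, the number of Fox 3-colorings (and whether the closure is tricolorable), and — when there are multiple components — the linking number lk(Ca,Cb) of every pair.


Jones polynomial: V(x) = -x^-4 + x^-3 + x^-1
<D> = -A^-5 - A^3 + A^7; writhe -3
components 1, writhe -3 (7 crossings)
3-colorings: 9 of 3^7, det 3 — tricolorable
note: the span of V is 3, forcing >= 3 crossings in any diagram


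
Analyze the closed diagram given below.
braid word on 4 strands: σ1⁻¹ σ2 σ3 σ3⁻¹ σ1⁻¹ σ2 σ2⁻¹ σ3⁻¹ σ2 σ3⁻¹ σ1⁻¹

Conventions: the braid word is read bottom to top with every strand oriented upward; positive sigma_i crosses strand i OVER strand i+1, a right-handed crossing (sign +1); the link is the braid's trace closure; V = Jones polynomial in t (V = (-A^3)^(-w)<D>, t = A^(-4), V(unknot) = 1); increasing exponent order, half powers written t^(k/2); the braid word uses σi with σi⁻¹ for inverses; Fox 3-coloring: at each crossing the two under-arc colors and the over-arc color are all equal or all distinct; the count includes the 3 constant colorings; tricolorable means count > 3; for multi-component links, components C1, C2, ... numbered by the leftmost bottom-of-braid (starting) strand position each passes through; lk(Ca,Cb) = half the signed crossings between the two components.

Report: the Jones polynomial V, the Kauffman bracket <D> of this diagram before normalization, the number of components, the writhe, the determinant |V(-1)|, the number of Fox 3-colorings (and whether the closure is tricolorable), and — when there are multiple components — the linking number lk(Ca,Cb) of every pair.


V(t) = -t^-6 + 2t^-5 - 3t^-4 + 4t^-3 - 3t^-2 + 3t^-1 - 2 + t
bracket: -A^-13 + 2A^-9 - 3A^-5 + 3A^-1 - 4A^3 + 3A^7 - 2A^11 + A^15, w = -3
1 component, writhe -3, over 11 crossings
det 19, colorings 3 of 3^11 — not tricolorable
observation: |V(-1)| = 19: so not tricolorable, since 3 does not divide 19


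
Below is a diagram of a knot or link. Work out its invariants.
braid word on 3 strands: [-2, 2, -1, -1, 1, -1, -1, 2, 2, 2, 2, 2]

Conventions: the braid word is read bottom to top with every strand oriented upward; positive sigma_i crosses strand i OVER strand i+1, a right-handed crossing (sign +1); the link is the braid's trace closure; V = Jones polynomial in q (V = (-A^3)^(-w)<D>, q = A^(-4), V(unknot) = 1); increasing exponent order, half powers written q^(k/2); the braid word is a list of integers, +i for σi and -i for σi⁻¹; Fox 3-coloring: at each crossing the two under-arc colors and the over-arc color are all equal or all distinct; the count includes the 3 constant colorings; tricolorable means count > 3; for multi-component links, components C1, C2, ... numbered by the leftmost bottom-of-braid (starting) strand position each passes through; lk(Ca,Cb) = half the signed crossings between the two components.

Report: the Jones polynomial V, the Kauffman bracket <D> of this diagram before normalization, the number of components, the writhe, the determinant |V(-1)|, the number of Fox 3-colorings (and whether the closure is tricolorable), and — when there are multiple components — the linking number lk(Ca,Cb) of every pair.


V(q) = -q^-2 + q^-1 - 1 + 3q - 2q^2 + 3q^3 - 2q^4 + q^5 - q^6
bracket: -A^-18 + A^-14 - 2A^-10 + 3A^-6 - 2A^-2 + 3A^2 - A^6 + A^10 - A^14, w = +2
1 component, writhe +2, over 12 crossings
det 15, colorings 9 of 3^12 — tricolorable
observation: w = +2 shifts under R1 moves; the (-A^3)^(-2) factor cancels that in V


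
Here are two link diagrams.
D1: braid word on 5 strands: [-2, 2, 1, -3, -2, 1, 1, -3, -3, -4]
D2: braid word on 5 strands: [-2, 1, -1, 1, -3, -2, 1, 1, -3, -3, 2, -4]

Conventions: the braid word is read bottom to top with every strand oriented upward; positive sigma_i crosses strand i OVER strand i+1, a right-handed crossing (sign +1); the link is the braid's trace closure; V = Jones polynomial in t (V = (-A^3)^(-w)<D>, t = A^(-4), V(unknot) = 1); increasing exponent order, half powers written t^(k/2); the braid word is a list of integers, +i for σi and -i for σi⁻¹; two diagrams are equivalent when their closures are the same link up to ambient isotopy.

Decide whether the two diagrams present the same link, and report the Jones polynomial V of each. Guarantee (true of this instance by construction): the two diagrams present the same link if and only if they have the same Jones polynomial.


same link: yes
V(D1) = -t^-3 + t^-2 - t^-1 + 3 - t + t^2 - t^3  [10 crossings, <D> = -A^-18 + A^-14 - A^-10 + 3A^-6 - A^-2 + A^2 - A^6, w = -2]
V(D2) = -t^-3 + t^-2 - t^-1 + 3 - t + t^2 - t^3  [12 crossings, <D> = -A^-18 + A^-14 - A^-10 + 3A^-6 - A^-2 + A^2 - A^6, w = -2]
insight: Markov moves rewrite D1 (10 crossings) into D2 (12)


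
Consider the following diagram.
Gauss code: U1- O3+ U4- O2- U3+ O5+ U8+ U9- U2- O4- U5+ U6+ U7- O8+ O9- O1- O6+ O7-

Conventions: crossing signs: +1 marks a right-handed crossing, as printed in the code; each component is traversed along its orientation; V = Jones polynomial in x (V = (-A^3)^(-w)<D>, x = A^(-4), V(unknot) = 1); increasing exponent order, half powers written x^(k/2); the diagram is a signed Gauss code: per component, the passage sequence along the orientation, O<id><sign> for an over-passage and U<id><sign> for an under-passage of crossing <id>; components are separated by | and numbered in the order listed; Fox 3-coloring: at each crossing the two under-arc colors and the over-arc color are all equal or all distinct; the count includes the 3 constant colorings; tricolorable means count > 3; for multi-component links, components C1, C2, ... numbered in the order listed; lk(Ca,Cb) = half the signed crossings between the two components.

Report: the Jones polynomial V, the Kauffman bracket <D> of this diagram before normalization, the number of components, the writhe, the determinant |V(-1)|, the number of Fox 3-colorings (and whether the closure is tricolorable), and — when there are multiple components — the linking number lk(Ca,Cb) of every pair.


V(x) = x^-2 - x^-1 + 1 - x + x^2
bracket: -A^-11 + A^-7 - A^-3 + A - A^5, w = -1
1 component, writhe -1, over 9 crossings
det 5, colorings 3 of 3^9 — not tricolorable
observation: w = -1 (over 9 crossings) is diagram-only; (-A^3)^(1) removes it from V


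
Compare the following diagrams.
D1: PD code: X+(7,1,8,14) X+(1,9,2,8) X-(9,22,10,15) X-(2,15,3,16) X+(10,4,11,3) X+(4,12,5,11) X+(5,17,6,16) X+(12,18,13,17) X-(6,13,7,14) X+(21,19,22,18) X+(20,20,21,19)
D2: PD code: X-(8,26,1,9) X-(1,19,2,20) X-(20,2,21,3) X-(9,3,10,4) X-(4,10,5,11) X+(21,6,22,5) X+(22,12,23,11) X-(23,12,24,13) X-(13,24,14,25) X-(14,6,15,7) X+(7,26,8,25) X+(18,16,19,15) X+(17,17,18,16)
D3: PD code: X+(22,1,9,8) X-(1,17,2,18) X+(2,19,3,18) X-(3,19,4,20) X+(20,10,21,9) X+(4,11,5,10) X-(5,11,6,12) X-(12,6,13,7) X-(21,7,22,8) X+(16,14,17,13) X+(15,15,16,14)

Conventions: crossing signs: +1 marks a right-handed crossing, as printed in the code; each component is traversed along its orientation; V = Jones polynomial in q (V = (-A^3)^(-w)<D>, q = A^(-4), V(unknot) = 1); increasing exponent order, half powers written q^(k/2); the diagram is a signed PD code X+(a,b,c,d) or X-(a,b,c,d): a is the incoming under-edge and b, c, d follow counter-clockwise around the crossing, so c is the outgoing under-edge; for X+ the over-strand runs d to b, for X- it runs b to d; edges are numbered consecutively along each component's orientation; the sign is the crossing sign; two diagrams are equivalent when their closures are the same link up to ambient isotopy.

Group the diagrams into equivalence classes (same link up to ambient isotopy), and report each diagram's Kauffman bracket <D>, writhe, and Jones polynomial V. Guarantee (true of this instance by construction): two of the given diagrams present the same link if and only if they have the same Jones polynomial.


classes: {D1} | {D2} | {D3}
V(D1) = -q^(1/2) - q^(3/2) - q^(5/2) + q^(9/2)  [11 crossings, <D> = -A^-3 + A^5 + A^9 + A^13, w = +5]
D2 (bracket A^-3 - A + 3A^5 - 2A^9 + 2A^13 - 2A^17 + A^21; 13 crossings at w = -3): V = -q^(-15/2) + 2q^(-13/2) - 2q^(-11/2) + 2q^(-9/2) - 3q^(-7/2) + q^(-5/2) - q^(-3/2)
V(D3) = -q^(-5/2) - q^(-1/2)  [11 crossings, <D> = A^5 + A^13, w = +1]
note: V(q) takes 3 values over 3 diagrams, fixing the grouping


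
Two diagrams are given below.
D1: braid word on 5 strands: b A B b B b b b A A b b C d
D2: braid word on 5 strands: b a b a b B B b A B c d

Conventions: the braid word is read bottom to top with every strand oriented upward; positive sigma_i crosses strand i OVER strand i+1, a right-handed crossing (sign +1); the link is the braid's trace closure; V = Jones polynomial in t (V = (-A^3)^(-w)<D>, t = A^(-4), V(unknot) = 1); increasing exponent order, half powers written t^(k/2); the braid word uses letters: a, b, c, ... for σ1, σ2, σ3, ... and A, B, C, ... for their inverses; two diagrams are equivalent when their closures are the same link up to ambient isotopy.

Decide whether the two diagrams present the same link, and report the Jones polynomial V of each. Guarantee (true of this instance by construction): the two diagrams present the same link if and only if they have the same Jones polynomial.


equivalent: no
V(D1) = -t^-2 + 2t^-1 - 3 + 5t - 4t^2 + 5t^3 - 4t^4 + 2t^5 - t^6  (w +2, c 14, <D> = -A^-18 + 2A^-14 - 4A^-10 + 5A^-6 - 4A^-2 + 5A^2 - 3A^6 + 2A^10 - A^14)
D2 (bracket A^12; 12 crossings at w = +4): V = 1
why: V(t) takes 2 values over 2 diagrams, fixing the grouping


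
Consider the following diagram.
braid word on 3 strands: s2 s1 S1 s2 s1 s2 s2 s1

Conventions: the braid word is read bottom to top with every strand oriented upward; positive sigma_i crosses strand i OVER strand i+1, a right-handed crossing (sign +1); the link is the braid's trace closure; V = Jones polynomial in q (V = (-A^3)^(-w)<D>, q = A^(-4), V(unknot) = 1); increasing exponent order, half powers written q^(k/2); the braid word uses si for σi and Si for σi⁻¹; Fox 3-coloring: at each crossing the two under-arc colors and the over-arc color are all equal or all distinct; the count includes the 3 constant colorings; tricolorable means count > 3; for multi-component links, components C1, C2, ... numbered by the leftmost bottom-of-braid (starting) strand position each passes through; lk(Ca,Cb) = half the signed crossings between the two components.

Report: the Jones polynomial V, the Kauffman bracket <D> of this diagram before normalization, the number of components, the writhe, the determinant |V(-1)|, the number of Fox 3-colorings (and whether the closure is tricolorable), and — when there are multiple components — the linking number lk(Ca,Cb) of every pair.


Jones polynomial: V(q) = q^2 + q^4 + 2q^6
<D> = 2A^-6 + A^2 + A^10; writhe +6
components 3, writhe +6 (8 crossings)
linking number lk(C1,C2) = +1
lk(C1,C3): +1
lk(C2,C3) = +1
3-colorings: 3 of 3^8, det 4 — not tricolorable
note: the 3 component pairs carry total linking +3
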